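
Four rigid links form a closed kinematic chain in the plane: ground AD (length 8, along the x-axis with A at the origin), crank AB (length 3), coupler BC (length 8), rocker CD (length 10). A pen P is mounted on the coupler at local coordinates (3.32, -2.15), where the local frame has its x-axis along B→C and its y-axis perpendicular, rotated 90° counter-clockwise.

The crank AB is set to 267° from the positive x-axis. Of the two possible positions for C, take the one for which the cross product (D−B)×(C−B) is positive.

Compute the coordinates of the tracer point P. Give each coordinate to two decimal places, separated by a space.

1.78 0.45

A=(0,0), D=(8.00,0)
B = A + 3.00·(cos267°, sin267°) = (-0.1570, -2.9959)
|BD| = 8.6898
circle(B,8.00) ∩ circle(D,10.00): a=2.2735, h=7.6702
  candidates: C₊=(-0.6673,4.9878) cross=66.652; C₋=(4.6215,-9.4120) cross=-66.652
  mode + wants cross > 0 → take C=(-0.6673,4.9878) (cross=66.652)
ex = (C−B)/|BC| = (-0.0638,0.9980); ey = (-0.9980,-0.0638)
P = B + 3.32·ex + -2.15·ey = (1.7769,0.4545)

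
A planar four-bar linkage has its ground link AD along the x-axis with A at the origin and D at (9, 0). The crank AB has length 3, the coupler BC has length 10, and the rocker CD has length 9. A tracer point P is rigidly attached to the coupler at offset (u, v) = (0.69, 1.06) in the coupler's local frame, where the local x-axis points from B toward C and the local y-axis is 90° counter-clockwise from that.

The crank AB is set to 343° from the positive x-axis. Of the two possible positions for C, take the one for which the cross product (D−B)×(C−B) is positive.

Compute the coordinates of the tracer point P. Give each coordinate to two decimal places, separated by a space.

A=(0,0), D=(9.00,0)
B = A + 3.00·(cos343°, sin343°) = (2.8689, -0.8771)
|BD| = 6.1935
circle(B,10.00) ∩ circle(D,9.00): a=4.6306, h=8.8633
  candidates: C₊=(6.1977,8.5526) cross=54.895; C₋=(8.7081,-8.9953) cross=-54.895
  mode + wants cross > 0 → take C=(6.1977,8.5526) (cross=54.895)
ex = (C−B)/|BC| = (0.3329,0.9430); ey = (-0.9430,0.3329)
P = B + 0.69·ex + 1.06·ey = (2.0990,0.1264)

2.10 0.13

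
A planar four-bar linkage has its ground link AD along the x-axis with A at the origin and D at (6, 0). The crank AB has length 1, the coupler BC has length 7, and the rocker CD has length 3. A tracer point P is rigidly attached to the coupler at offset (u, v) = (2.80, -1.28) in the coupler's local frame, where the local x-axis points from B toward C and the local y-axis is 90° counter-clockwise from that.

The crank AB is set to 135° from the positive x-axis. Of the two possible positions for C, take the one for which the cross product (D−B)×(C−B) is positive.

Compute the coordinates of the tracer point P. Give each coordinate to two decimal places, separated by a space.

A=(0,0), D=(6.00,0)
B = A + 1.00·(cos135°, sin135°) = (-0.7071, 0.7071)
|BD| = 6.7443
circle(B,7.00) ∩ circle(D,3.00): a=6.3376, h=2.9723
  candidates: C₊=(5.9072,2.9986) cross=20.046; C₋=(5.2839,-2.9133) cross=-20.046
  mode + wants cross > 0 → take C=(5.9072,2.9986) (cross=20.046)
ex = (C−B)/|BC| = (0.9449,0.3274); ey = (-0.3274,0.9449)
P = B + 2.80·ex + -1.28·ey = (2.3576,0.4142)

2.36 0.41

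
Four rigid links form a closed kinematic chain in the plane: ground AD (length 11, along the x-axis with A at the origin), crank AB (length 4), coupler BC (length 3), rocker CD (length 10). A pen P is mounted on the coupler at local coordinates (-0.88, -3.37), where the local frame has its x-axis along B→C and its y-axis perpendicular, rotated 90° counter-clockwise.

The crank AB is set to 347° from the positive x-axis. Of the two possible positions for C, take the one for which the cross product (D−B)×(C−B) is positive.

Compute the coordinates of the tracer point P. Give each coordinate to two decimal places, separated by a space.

5.62 2.13

A=(0,0), D=(11.00,0)
B = A + 4.00·(cos347°, sin347°) = (3.8975, -0.8998)
|BD| = 7.1593
circle(B,3.00) ∩ circle(D,10.00): a=-2.7757, h=1.1381
  candidates: C₊=(1.0007,-0.1196) cross=8.148; C₋=(1.2868,-2.3778) cross=-8.148
  mode + wants cross > 0 → take C=(1.0007,-0.1196) (cross=8.148)
ex = (C−B)/|BC| = (-0.9656,0.2601); ey = (-0.2601,-0.9656)
P = B + -0.88·ex + -3.37·ey = (5.6237,2.1254)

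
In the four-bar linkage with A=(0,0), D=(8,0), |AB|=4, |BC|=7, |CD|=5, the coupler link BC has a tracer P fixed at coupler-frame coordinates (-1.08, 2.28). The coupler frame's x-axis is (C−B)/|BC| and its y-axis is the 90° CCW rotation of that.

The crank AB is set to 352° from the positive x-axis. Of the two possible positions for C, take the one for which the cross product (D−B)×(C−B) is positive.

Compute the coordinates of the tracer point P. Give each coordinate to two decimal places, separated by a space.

A=(0,0), D=(8.00,0)
B = A + 4.00·(cos352°, sin352°) = (3.9611, -0.5567)
|BD| = 4.0771
circle(B,7.00) ∩ circle(D,5.00): a=4.9818, h=4.9175
  candidates: C₊=(8.2248,4.9949) cross=20.049; C₋=(9.5677,-4.7479) cross=-20.049
  mode + wants cross > 0 → take C=(8.2248,4.9949) (cross=20.049)
ex = (C−B)/|BC| = (0.6091,0.7931); ey = (-0.7931,0.6091)
P = B + -1.08·ex + 2.28·ey = (1.4950,-0.0245)

1.49 -0.02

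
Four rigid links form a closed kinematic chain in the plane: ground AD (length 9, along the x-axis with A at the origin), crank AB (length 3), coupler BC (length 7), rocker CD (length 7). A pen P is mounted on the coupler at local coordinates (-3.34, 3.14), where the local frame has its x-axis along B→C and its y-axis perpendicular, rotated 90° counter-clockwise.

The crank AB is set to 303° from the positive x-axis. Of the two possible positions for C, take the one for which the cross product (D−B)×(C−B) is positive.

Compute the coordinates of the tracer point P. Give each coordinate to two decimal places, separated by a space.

A=(0,0), D=(9.00,0)
B = A + 3.00·(cos303°, sin303°) = (1.6339, -2.5160)
|BD| = 7.7839
circle(B,7.00) ∩ circle(D,7.00): a=3.8920, h=5.8183
  candidates: C₊=(3.4363,4.2480) cross=45.289; C₋=(7.1976,-6.7640) cross=-45.289
  mode + wants cross > 0 → take C=(3.4363,4.2480) (cross=45.289)
ex = (C−B)/|BC| = (0.2575,0.9663); ey = (-0.9663,0.2575)
P = B + -3.34·ex + 3.14·ey = (-2.2602,-4.9349)

-2.26 -4.93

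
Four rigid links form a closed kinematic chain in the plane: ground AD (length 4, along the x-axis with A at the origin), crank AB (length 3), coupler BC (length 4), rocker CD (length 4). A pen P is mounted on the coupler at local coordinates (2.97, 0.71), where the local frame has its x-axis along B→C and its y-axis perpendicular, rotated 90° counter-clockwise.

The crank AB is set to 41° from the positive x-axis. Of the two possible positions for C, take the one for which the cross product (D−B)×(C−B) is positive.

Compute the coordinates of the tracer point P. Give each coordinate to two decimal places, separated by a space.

4.74 3.75

A=(0,0), D=(4.00,0)
B = A + 3.00·(cos41°, sin41°) = (2.2641, 1.9682)
|BD| = 2.6243
circle(B,4.00) ∩ circle(D,4.00): a=1.3122, h=3.7787
  candidates: C₊=(5.9660,3.4835) cross=9.916; C₋=(0.2981,-1.5153) cross=-9.916
  mode + wants cross > 0 → take C=(5.9660,3.4835) (cross=9.916)
ex = (C−B)/|BC| = (0.9255,0.3788); ey = (-0.3788,0.9255)
P = B + 2.97·ex + 0.71·ey = (4.7438,3.7504)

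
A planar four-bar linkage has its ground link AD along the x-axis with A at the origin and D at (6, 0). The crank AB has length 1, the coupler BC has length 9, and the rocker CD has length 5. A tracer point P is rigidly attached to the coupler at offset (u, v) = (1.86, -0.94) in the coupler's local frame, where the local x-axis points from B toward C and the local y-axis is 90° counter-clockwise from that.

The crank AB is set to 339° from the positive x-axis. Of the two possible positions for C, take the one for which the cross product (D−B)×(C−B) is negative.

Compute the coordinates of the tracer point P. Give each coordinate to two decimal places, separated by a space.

2.29 -1.94

A=(0,0), D=(6.00,0)
B = A + 1.00·(cos339°, sin339°) = (0.9336, -0.3584)
|BD| = 5.0791
circle(B,9.00) ∩ circle(D,5.00): a=8.0524, h=4.0199
  candidates: C₊=(8.6822,4.2197) cross=20.417; C₋=(9.2495,-3.8001) cross=-20.417
  mode - wants cross < 0 → take C=(9.2495,-3.8001) (cross=-20.417)
ex = (C−B)/|BC| = (0.9240,-0.3824); ey = (0.3824,0.9240)
P = B + 1.86·ex + -0.94·ey = (2.2927,-1.9382)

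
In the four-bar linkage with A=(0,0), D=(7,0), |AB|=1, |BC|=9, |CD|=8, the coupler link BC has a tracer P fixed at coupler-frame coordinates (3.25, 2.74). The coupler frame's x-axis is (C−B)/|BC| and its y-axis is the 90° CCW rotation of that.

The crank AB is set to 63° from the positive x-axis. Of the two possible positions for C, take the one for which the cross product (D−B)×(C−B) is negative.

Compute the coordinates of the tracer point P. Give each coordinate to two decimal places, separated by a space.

A=(0,0), D=(7.00,0)
B = A + 1.00·(cos63°, sin63°) = (0.4540, 0.8910)
|BD| = 6.6064
circle(B,9.00) ∩ circle(D,8.00): a=4.5898, h=7.7417
  candidates: C₊=(6.0460,7.9429) cross=51.144; C₋=(3.9578,-7.3990) cross=-51.144
  mode - wants cross < 0 → take C=(3.9578,-7.3990) (cross=-51.144)
ex = (C−B)/|BC| = (0.3893,-0.9211); ey = (0.9211,0.3893)
P = B + 3.25·ex + 2.74·ey = (4.2431,-1.0359)

4.24 -1.04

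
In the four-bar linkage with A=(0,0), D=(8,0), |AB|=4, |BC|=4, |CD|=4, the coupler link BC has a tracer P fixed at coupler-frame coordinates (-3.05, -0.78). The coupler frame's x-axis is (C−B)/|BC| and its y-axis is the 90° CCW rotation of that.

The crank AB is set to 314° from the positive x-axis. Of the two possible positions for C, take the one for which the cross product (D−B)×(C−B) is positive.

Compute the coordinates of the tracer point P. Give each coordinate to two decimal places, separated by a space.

2.51 -6.01

A=(0,0), D=(8.00,0)
B = A + 4.00·(cos314°, sin314°) = (2.7786, -2.8774)
|BD| = 5.9617
circle(B,4.00) ∩ circle(D,4.00): a=2.9808, h=2.6673
  candidates: C₊=(4.1020,0.8974) cross=15.902; C₋=(6.6767,-3.7748) cross=-15.902
  mode + wants cross > 0 → take C=(4.1020,0.8974) (cross=15.902)
ex = (C−B)/|BC| = (0.3308,0.9437); ey = (-0.9437,0.3308)
P = B + -3.05·ex + -0.78·ey = (2.5057,-6.0137)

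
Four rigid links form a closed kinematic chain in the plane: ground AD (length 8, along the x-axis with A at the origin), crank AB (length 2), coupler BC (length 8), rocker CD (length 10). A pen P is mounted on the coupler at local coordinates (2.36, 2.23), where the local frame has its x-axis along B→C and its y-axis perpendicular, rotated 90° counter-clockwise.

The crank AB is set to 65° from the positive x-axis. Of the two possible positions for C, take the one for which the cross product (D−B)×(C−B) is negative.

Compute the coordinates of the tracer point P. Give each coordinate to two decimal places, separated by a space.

2.85 -0.74

A=(0,0), D=(8.00,0)
B = A + 2.00·(cos65°, sin65°) = (0.8452, 1.8126)
|BD| = 7.3808
circle(B,8.00) ∩ circle(D,10.00): a=1.2516, h=7.9015
  candidates: C₊=(3.9990,9.1647) cross=58.319; C₋=(0.1181,-6.1543) cross=-58.319
  mode - wants cross < 0 → take C=(0.1181,-6.1543) (cross=-58.319)
ex = (C−B)/|BC| = (-0.0909,-0.9959); ey = (0.9959,-0.0909)
P = B + 2.36·ex + 2.23·ey = (2.8515,-0.7403)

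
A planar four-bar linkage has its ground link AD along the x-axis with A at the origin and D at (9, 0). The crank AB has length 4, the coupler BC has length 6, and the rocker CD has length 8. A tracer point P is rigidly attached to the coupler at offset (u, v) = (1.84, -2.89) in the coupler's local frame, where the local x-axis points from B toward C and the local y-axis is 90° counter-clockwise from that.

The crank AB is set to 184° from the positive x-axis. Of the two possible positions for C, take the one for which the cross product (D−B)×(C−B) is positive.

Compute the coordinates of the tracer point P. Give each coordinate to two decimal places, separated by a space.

A=(0,0), D=(9.00,0)
B = A + 4.00·(cos184°, sin184°) = (-3.9903, -0.2790)
|BD| = 12.9933
circle(B,6.00) ∩ circle(D,8.00): a=5.4191, h=2.5754
  candidates: C₊=(1.3723,2.4122) cross=33.463; C₋=(1.4829,-2.7375) cross=-33.463
  mode + wants cross > 0 → take C=(1.3723,2.4122) (cross=33.463)
ex = (C−B)/|BC| = (0.8938,0.4485); ey = (-0.4485,0.8938)
P = B + 1.84·ex + -2.89·ey = (-1.0495,-2.0367)

-1.05 -2.04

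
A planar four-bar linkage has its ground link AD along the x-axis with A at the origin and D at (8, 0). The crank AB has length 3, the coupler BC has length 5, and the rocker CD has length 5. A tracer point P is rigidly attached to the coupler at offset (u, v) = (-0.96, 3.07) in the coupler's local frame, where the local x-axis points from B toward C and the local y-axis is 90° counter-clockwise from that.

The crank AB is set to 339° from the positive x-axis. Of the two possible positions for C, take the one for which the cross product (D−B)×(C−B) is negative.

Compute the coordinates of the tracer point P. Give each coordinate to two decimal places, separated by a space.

A=(0,0), D=(8.00,0)
B = A + 3.00·(cos339°, sin339°) = (2.8007, -1.0751)
|BD| = 5.3093
circle(B,5.00) ∩ circle(D,5.00): a=2.6546, h=4.2371
  candidates: C₊=(4.5424,3.6118) cross=22.496; C₋=(6.2584,-4.6869) cross=-22.496
  mode - wants cross < 0 → take C=(6.2584,-4.6869) (cross=-22.496)
ex = (C−B)/|BC| = (0.6915,-0.7224); ey = (0.7224,0.6915)
P = B + -0.96·ex + 3.07·ey = (4.3545,1.7413)

4.35 1.74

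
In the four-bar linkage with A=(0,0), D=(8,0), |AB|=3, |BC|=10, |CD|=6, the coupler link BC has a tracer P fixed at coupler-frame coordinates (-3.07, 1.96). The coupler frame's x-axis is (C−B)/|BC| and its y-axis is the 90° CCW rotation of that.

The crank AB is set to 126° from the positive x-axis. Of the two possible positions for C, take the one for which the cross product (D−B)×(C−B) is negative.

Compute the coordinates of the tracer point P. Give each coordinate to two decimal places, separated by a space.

-2.31 6.03

A=(0,0), D=(8.00,0)
B = A + 3.00·(cos126°, sin126°) = (-1.7634, 2.4271)
|BD| = 10.0605
circle(B,10.00) ∩ circle(D,6.00): a=8.2110, h=5.7078
  candidates: C₊=(7.5821,5.9854) cross=57.424; C₋=(4.8281,-5.0931) cross=-57.424
  mode - wants cross < 0 → take C=(4.8281,-5.0931) (cross=-57.424)
ex = (C−B)/|BC| = (0.6591,-0.7520); ey = (0.7520,0.6591)
P = B + -3.07·ex + 1.96·ey = (-2.3130,6.0277)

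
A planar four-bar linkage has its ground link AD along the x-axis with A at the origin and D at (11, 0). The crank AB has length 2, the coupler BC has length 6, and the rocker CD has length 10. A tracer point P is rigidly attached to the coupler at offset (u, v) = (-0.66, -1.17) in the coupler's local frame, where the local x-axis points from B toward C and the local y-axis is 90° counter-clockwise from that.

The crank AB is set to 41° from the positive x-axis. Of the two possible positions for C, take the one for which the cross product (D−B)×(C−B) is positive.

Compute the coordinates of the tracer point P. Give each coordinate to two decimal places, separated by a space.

2.35 0.26

A=(0,0), D=(11.00,0)
B = A + 2.00·(cos41°, sin41°) = (1.5094, 1.3121)
|BD| = 9.5809
circle(B,6.00) ∩ circle(D,10.00): a=1.4504, h=5.8220
  candidates: C₊=(3.7435,6.8807) cross=55.780; C₋=(2.1488,-4.6537) cross=-55.780
  mode + wants cross > 0 → take C=(3.7435,6.8807) (cross=55.780)
ex = (C−B)/|BC| = (0.3724,0.9281); ey = (-0.9281,0.3724)
P = B + -0.66·ex + -1.17·ey = (2.3495,0.2639)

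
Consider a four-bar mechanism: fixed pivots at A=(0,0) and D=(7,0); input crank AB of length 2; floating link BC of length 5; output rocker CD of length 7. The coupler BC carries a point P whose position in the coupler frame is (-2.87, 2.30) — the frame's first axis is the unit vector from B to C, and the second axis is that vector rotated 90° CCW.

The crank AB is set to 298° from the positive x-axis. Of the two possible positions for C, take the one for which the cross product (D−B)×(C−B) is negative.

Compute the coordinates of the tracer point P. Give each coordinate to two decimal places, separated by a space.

1.45 1.88

A=(0,0), D=(7.00,0)
B = A + 2.00·(cos298°, sin298°) = (0.9389, -1.7659)
|BD| = 6.3131
circle(B,5.00) ∩ circle(D,7.00): a=1.2557, h=4.8398
  candidates: C₊=(0.7908,3.2319) cross=30.554; C₋=(3.4983,-6.0612) cross=-30.554
  mode - wants cross < 0 → take C=(3.4983,-6.0612) (cross=-30.554)
ex = (C−B)/|BC| = (0.5119,-0.8591); ey = (0.8591,0.5119)
P = B + -2.87·ex + 2.30·ey = (1.4457,1.8769)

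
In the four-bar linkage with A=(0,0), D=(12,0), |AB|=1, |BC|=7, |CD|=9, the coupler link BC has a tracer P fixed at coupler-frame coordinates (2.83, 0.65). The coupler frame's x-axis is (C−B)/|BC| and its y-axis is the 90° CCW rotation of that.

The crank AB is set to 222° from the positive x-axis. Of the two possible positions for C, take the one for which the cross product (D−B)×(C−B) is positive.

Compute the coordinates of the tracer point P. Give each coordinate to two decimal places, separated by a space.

0.76 1.82

A=(0,0), D=(12.00,0)
B = A + 1.00·(cos222°, sin222°) = (-0.7431, -0.6691)
|BD| = 12.7607
circle(B,7.00) ∩ circle(D,9.00): a=5.1265, h=4.7664
  candidates: C₊=(4.1264,4.3596) cross=60.823; C₋=(4.6262,-5.1602) cross=-60.823
  mode + wants cross > 0 → take C=(4.1264,4.3596) (cross=60.823)
ex = (C−B)/|BC| = (0.6956,0.7184); ey = (-0.7184,0.6956)
P = B + 2.83·ex + 0.65·ey = (0.7586,1.8161)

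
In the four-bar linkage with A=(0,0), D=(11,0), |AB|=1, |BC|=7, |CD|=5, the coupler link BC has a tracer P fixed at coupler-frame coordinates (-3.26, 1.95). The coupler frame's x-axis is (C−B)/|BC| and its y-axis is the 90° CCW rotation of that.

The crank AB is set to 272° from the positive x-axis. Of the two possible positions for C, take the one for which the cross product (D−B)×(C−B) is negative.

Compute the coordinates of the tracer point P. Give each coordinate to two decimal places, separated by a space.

A=(0,0), D=(11.00,0)
B = A + 1.00·(cos272°, sin272°) = (0.0349, -0.9994)
|BD| = 11.0105
circle(B,7.00) ∩ circle(D,5.00): a=6.5951, h=2.3461
  candidates: C₊=(6.3899,1.9356) cross=25.832; C₋=(6.8158,-2.7372) cross=-25.832
  mode - wants cross < 0 → take C=(6.8158,-2.7372) (cross=-25.832)
ex = (C−B)/|BC| = (0.9687,-0.2483); ey = (0.2483,0.9687)
P = B + -3.26·ex + 1.95·ey = (-2.6389,1.6989)

-2.64 1.70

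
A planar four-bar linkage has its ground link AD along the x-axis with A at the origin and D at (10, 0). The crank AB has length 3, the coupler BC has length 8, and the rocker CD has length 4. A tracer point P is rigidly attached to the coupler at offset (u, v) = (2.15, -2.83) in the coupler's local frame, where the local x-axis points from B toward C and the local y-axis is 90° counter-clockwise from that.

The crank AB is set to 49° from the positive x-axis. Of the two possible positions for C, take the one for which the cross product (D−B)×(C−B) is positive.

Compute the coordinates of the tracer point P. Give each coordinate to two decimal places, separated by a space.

4.68 -0.03

A=(0,0), D=(10.00,0)
B = A + 3.00·(cos49°, sin49°) = (1.9682, 2.2641)
|BD| = 8.3448
circle(B,8.00) ∩ circle(D,4.00): a=7.0484, h=3.7841
  candidates: C₊=(9.7789,3.9939) cross=31.578; C₋=(7.7255,-3.2904) cross=-31.578
  mode + wants cross > 0 → take C=(9.7789,3.9939) (cross=31.578)
ex = (C−B)/|BC| = (0.9763,0.2162); ey = (-0.2162,0.9763)
P = B + 2.15·ex + -2.83·ey = (4.6792,-0.0341)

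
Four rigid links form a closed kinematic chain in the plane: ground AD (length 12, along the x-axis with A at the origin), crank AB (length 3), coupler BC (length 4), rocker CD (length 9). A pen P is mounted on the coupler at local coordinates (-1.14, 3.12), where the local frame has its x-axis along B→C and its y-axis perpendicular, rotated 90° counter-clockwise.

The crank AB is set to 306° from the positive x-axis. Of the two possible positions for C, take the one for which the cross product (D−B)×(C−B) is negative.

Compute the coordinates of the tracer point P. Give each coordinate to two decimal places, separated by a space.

A=(0,0), D=(12.00,0)
B = A + 3.00·(cos306°, sin306°) = (1.7634, -2.4271)
|BD| = 10.5204
circle(B,4.00) ∩ circle(D,9.00): a=2.1710, h=3.3596
  candidates: C₊=(3.1007,1.3428) cross=35.344; C₋=(4.6508,-5.1952) cross=-35.344
  mode - wants cross < 0 → take C=(4.6508,-5.1952) (cross=-35.344)
ex = (C−B)/|BC| = (0.7219,-0.6920); ey = (0.6920,0.7219)
P = B + -1.14·ex + 3.12·ey = (3.0996,0.6141)

3.10 0.61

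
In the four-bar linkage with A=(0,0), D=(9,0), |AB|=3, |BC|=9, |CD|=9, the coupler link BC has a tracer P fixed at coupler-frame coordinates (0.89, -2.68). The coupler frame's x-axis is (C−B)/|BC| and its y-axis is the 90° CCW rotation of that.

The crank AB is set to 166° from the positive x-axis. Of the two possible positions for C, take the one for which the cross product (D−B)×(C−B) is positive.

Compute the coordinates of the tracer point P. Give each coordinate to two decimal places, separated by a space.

-0.39 -0.54

A=(0,0), D=(9.00,0)
B = A + 3.00·(cos166°, sin166°) = (-2.9109, 0.7258)
|BD| = 11.9330
circle(B,9.00) ∩ circle(D,9.00): a=5.9665, h=6.7380
  candidates: C₊=(3.4544,7.0884) cross=80.405; C₋=(2.6347,-6.3627) cross=-80.405
  mode + wants cross > 0 → take C=(3.4544,7.0884) (cross=80.405)
ex = (C−B)/|BC| = (0.7073,0.7070); ey = (-0.7070,0.7073)
P = B + 0.89·ex + -2.68·ey = (-0.3868,-0.5405)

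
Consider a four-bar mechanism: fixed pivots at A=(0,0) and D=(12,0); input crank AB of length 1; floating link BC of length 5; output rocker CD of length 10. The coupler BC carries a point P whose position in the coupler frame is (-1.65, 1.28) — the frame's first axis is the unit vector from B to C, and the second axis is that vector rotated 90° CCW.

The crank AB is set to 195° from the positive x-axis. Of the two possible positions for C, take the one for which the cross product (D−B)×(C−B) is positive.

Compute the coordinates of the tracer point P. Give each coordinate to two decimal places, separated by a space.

A=(0,0), D=(12.00,0)
B = A + 1.00·(cos195°, sin195°) = (-0.9659, -0.2588)
|BD| = 12.9685
circle(B,5.00) ∩ circle(D,10.00): a=3.5926, h=3.4775
  candidates: C₊=(2.5566,3.2897) cross=45.098; C₋=(2.6954,-3.6639) cross=-45.098
  mode + wants cross > 0 → take C=(2.5566,3.2897) (cross=45.098)
ex = (C−B)/|BC| = (0.7045,0.7097); ey = (-0.7097,0.7045)
P = B + -1.65·ex + 1.28·ey = (-3.0368,-0.5281)

-3.04 -0.53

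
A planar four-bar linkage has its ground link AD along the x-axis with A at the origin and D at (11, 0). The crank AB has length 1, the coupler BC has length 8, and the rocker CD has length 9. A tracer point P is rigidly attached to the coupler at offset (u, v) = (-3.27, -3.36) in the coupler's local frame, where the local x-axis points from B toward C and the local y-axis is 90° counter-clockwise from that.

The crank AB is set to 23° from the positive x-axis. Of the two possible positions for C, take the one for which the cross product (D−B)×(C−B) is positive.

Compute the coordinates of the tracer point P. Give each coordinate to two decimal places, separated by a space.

A=(0,0), D=(11.00,0)
B = A + 1.00·(cos23°, sin23°) = (0.9205, 0.3907)
|BD| = 10.0871
circle(B,8.00) ∩ circle(D,9.00): a=4.2009, h=6.8083
  candidates: C₊=(5.3819,7.0312) cross=68.676; C₋=(4.8545,-6.5752) cross=-68.676
  mode + wants cross > 0 → take C=(5.3819,7.0312) (cross=68.676)
ex = (C−B)/|BC| = (0.5577,0.8301); ey = (-0.8301,0.5577)
P = B + -3.27·ex + -3.36·ey = (1.8859,-4.1974)

1.89 -4.20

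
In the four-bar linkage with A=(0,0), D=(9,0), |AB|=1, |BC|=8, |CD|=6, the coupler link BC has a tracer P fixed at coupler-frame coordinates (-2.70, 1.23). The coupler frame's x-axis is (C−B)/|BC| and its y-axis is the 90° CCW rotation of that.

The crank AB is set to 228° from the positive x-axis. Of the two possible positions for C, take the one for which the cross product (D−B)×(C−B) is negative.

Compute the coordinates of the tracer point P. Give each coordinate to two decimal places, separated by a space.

A=(0,0), D=(9.00,0)
B = A + 1.00·(cos228°, sin228°) = (-0.6691, -0.7431)
|BD| = 9.6976
circle(B,8.00) ∩ circle(D,6.00): a=6.2925, h=4.9401
  candidates: C₊=(5.2263,4.6647) cross=47.908; C₋=(5.9834,-5.1865) cross=-47.908
  mode - wants cross < 0 → take C=(5.9834,-5.1865) (cross=-47.908)
ex = (C−B)/|BC| = (0.8316,-0.5554); ey = (0.5554,0.8316)
P = B + -2.70·ex + 1.23·ey = (-2.2312,1.7793)

-2.23 1.78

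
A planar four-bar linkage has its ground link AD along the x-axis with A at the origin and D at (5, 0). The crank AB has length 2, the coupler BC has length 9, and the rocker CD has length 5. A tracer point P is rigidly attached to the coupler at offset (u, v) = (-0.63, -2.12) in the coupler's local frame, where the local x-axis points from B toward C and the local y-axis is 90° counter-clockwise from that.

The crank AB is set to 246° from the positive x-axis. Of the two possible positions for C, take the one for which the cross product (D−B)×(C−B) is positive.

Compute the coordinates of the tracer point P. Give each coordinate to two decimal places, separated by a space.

A=(0,0), D=(5.00,0)
B = A + 2.00·(cos246°, sin246°) = (-0.8135, -1.8271)
|BD| = 6.0938
circle(B,9.00) ∩ circle(D,5.00): a=7.6417, h=4.7544
  candidates: C₊=(5.0512,4.9997) cross=28.972; C₋=(7.9022,-4.0715) cross=-28.972
  mode + wants cross > 0 → take C=(5.0512,4.9997) (cross=28.972)
ex = (C−B)/|BC| = (0.6516,0.7585); ey = (-0.7585,0.6516)
P = B + -0.63·ex + -2.12·ey = (0.3841,-3.6864)

0.38 -3.69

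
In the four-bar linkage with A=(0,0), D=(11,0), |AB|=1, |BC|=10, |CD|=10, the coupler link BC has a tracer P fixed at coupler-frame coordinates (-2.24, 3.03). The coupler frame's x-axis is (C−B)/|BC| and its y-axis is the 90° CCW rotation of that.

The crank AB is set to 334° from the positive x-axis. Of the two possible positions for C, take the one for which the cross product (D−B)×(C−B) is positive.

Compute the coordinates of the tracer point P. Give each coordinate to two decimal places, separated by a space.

-2.83 -1.00

A=(0,0), D=(11.00,0)
B = A + 1.00·(cos334°, sin334°) = (0.8988, -0.4384)
|BD| = 10.1107
circle(B,10.00) ∩ circle(D,10.00): a=5.0554, h=8.6281
  candidates: C₊=(5.5753,8.4008) cross=87.236; C₋=(6.3235,-8.8391) cross=-87.236
  mode + wants cross > 0 → take C=(5.5753,8.4008) (cross=87.236)
ex = (C−B)/|BC| = (0.4677,0.8839); ey = (-0.8839,0.4677)
P = B + -2.24·ex + 3.03·ey = (-2.8270,-1.0014)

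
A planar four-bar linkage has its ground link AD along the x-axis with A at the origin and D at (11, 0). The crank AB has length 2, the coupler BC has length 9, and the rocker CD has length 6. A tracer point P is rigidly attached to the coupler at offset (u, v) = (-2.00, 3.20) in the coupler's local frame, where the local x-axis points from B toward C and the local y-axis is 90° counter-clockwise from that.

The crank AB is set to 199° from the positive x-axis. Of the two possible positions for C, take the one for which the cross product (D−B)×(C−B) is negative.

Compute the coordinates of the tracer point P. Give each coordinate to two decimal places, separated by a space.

-2.58 3.06

A=(0,0), D=(11.00,0)
B = A + 2.00·(cos199°, sin199°) = (-1.8910, -0.6511)
|BD| = 12.9075
circle(B,9.00) ∩ circle(D,6.00): a=8.1969, h=3.7163
  candidates: C₊=(6.1080,3.4739) cross=47.968; C₋=(6.4829,-3.9492) cross=-47.968
  mode - wants cross < 0 → take C=(6.4829,-3.9492) (cross=-47.968)
ex = (C−B)/|BC| = (0.9304,-0.3664); ey = (0.3664,0.9304)
P = B + -2.00·ex + 3.20·ey = (-2.5793,3.0592)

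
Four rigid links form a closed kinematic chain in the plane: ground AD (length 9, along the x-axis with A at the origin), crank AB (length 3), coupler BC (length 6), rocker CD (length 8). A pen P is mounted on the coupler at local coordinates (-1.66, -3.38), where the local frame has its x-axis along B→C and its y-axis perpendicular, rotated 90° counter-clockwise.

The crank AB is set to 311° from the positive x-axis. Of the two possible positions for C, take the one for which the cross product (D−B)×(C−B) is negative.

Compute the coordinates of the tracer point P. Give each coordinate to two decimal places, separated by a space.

A=(0,0), D=(9.00,0)
B = A + 3.00·(cos311°, sin311°) = (1.9682, -2.2641)
|BD| = 7.3873
circle(B,6.00) ∩ circle(D,8.00): a=1.7985, h=5.7241
  candidates: C₊=(1.9258,3.7357) cross=42.286; C₋=(5.4345,-7.1615) cross=-42.286
  mode - wants cross < 0 → take C=(5.4345,-7.1615) (cross=-42.286)
ex = (C−B)/|BC| = (0.5777,-0.8162); ey = (0.8162,0.5777)
P = B + -1.66·ex + -3.38·ey = (-1.7497,-2.8619)

-1.75 -2.86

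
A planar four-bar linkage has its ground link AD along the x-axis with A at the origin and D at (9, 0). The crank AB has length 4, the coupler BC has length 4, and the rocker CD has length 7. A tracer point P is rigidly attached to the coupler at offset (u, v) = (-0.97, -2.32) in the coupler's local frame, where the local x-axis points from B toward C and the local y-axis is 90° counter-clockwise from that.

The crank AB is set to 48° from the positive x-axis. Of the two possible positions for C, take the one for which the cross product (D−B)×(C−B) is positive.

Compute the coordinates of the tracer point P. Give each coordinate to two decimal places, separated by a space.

A=(0,0), D=(9.00,0)
B = A + 4.00·(cos48°, sin48°) = (2.6765, 2.9726)
|BD| = 6.9873
circle(B,4.00) ∩ circle(D,7.00): a=1.1322, h=3.8364
  candidates: C₊=(5.3333,5.9628) cross=26.806; C₋=(2.0691,-0.9810) cross=-26.806
  mode + wants cross > 0 → take C=(5.3333,5.9628) (cross=26.806)
ex = (C−B)/|BC| = (0.6642,0.7476); ey = (-0.7476,0.6642)
P = B + -0.97·ex + -2.32·ey = (3.7666,0.7065)

3.77 0.71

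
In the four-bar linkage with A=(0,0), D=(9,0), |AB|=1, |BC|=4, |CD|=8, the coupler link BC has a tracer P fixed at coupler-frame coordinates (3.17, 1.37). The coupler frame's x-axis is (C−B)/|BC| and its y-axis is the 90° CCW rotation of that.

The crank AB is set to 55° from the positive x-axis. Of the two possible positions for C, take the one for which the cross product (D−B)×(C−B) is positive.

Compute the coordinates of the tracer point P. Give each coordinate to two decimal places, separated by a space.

A=(0,0), D=(9.00,0)
B = A + 1.00·(cos55°, sin55°) = (0.5736, 0.8192)
|BD| = 8.4661
circle(B,4.00) ∩ circle(D,8.00): a=1.3983, h=3.7477
  candidates: C₊=(2.3279,4.4139) cross=31.728; C₋=(1.6027,-3.0462) cross=-31.728
  mode + wants cross > 0 → take C=(2.3279,4.4139) (cross=31.728)
ex = (C−B)/|BC| = (0.4386,0.8987); ey = (-0.8987,0.4386)
P = B + 3.17·ex + 1.37·ey = (0.7326,4.2689)

0.73 4.27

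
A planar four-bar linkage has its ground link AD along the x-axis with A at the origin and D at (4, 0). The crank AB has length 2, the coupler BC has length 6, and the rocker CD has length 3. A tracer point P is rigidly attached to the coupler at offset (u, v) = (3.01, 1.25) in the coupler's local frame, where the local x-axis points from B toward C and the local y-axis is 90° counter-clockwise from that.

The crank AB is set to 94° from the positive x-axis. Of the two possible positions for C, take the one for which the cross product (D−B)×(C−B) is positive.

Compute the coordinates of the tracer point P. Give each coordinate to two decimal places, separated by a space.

A=(0,0), D=(4.00,0)
B = A + 2.00·(cos94°, sin94°) = (-0.1395, 1.9951)
|BD| = 4.5952
circle(B,6.00) ∩ circle(D,3.00): a=5.2354, h=2.9309
  candidates: C₊=(5.8492,2.3623) cross=13.468; C₋=(3.3042,-2.9182) cross=-13.468
  mode + wants cross > 0 → take C=(5.8492,2.3623) (cross=13.468)
ex = (C−B)/|BC| = (0.9981,0.0612); ey = (-0.0612,0.9981)
P = B + 3.01·ex + 1.25·ey = (2.7884,3.4270)

2.79 3.43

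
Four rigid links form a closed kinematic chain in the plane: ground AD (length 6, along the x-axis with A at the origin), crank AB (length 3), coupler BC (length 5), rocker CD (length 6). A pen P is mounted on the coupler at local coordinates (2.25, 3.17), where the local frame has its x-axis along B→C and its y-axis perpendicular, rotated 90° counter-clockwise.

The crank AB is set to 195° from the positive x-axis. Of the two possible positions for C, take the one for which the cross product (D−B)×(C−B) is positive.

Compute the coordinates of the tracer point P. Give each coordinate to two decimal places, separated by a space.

A=(0,0), D=(6.00,0)
B = A + 3.00·(cos195°, sin195°) = (-2.8978, -0.7765)
|BD| = 8.9316
circle(B,5.00) ∩ circle(D,6.00): a=3.8500, h=3.1902
  candidates: C₊=(0.6603,2.7364) cross=28.494; C₋=(1.2150,-3.6199) cross=-28.494
  mode + wants cross > 0 → take C=(0.6603,2.7364) (cross=28.494)
ex = (C−B)/|BC| = (0.7116,0.7026); ey = (-0.7026,0.7116)
P = B + 2.25·ex + 3.17·ey = (-3.5238,3.0601)

-3.52 3.06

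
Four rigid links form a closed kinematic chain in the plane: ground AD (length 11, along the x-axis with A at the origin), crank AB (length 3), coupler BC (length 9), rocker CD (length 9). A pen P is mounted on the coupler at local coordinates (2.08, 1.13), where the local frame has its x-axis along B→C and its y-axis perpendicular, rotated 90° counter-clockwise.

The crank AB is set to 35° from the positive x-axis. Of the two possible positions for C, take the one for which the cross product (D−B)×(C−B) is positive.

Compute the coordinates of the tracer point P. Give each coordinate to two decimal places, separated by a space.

2.94 4.04

A=(0,0), D=(11.00,0)
B = A + 3.00·(cos35°, sin35°) = (2.4575, 1.7207)
|BD| = 8.7141
circle(B,9.00) ∩ circle(D,9.00): a=4.3571, h=7.8750
  candidates: C₊=(8.2838,8.5803) cross=68.624; C₋=(5.1737,-6.8596) cross=-68.624
  mode + wants cross > 0 → take C=(8.2838,8.5803) (cross=68.624)
ex = (C−B)/|BC| = (0.6474,0.7622); ey = (-0.7622,0.6474)
P = B + 2.08·ex + 1.13·ey = (2.9427,4.0376)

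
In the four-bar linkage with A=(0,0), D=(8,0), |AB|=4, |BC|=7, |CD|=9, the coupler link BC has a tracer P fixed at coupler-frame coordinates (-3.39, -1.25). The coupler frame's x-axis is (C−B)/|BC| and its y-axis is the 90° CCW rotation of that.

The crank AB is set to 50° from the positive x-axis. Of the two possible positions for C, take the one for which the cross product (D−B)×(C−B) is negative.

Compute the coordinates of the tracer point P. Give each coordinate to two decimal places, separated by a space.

2.87 6.67

A=(0,0), D=(8.00,0)
B = A + 4.00·(cos50°, sin50°) = (2.5712, 3.0642)
|BD| = 6.2339
circle(B,7.00) ∩ circle(D,9.00): a=0.5503, h=6.9783
  candidates: C₊=(6.4805,8.8708) cross=43.502; C₋=(-0.3797,-3.2835) cross=-43.502
  mode - wants cross < 0 → take C=(-0.3797,-3.2835) (cross=-43.502)
ex = (C−B)/|BC| = (-0.4215,-0.9068); ey = (0.9068,-0.4215)
P = B + -3.39·ex + -1.25·ey = (2.8667,6.6652)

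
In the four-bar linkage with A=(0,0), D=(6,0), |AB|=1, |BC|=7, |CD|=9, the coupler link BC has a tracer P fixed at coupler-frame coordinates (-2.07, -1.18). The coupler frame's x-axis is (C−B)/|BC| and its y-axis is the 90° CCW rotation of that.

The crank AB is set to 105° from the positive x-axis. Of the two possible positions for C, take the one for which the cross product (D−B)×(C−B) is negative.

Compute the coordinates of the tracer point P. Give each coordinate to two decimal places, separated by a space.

-1.31 3.10

A=(0,0), D=(6.00,0)
B = A + 1.00·(cos105°, sin105°) = (-0.2588, 0.9659)
|BD| = 6.3329
circle(B,7.00) ∩ circle(D,9.00): a=0.6400, h=6.9707
  candidates: C₊=(1.4369,7.7574) cross=44.145; C₋=(-0.6895,-6.0208) cross=-44.145
  mode - wants cross < 0 → take C=(-0.6895,-6.0208) (cross=-44.145)
ex = (C−B)/|BC| = (-0.0615,-0.9981); ey = (0.9981,-0.0615)
P = B + -2.07·ex + -1.18·ey = (-1.3092,3.1046)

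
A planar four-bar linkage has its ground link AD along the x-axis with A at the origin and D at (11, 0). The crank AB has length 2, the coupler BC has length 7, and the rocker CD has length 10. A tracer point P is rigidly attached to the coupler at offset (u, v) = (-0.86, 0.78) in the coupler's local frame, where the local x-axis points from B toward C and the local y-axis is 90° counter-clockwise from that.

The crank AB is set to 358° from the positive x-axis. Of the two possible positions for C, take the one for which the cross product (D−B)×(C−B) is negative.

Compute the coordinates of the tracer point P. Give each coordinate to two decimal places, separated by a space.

A=(0,0), D=(11.00,0)
B = A + 2.00·(cos358°, sin358°) = (1.9988, -0.0698)
|BD| = 9.0015
circle(B,7.00) ∩ circle(D,10.00): a=1.6679, h=6.7984
  candidates: C₊=(3.6139,6.7413) cross=61.196; C₋=(3.7193,-6.8551) cross=-61.196
  mode - wants cross < 0 → take C=(3.7193,-6.8551) (cross=-61.196)
ex = (C−B)/|BC| = (0.2458,-0.9693); ey = (0.9693,0.2458)
P = B + -0.86·ex + 0.78·ey = (2.5435,0.9555)

2.54 0.96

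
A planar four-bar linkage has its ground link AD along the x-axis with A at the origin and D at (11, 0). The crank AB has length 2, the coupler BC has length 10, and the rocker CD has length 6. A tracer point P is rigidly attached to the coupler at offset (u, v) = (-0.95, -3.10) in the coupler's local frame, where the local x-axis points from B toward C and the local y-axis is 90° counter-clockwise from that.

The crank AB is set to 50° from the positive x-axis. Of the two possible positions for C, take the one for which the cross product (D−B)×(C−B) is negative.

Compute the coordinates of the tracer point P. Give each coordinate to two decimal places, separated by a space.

-1.56 -0.03

A=(0,0), D=(11.00,0)
B = A + 2.00·(cos50°, sin50°) = (1.2856, 1.5321)
|BD| = 9.8345
circle(B,10.00) ∩ circle(D,6.00): a=8.1711, h=5.7648
  candidates: C₊=(10.2550,5.9536) cross=56.694; C₋=(8.4588,-5.4353) cross=-56.694
  mode - wants cross < 0 → take C=(8.4588,-5.4353) (cross=-56.694)
ex = (C−B)/|BC| = (0.7173,-0.6967); ey = (0.6967,0.7173)
P = B + -0.95·ex + -3.10·ey = (-1.5558,-0.0297)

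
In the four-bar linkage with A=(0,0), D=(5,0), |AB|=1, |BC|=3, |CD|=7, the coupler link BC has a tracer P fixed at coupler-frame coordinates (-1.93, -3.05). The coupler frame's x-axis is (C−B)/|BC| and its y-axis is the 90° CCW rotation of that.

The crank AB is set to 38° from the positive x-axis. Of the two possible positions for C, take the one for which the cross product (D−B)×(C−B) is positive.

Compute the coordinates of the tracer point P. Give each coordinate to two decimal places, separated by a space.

A=(0,0), D=(5.00,0)
B = A + 1.00·(cos38°, sin38°) = (0.7880, 0.6157)
|BD| = 4.2567
circle(B,3.00) ∩ circle(D,7.00): a=-2.5701, h=1.5475
  candidates: C₊=(-1.5312,2.5186) cross=6.587; C₋=(-1.9788,-0.5439) cross=-6.587
  mode + wants cross > 0 → take C=(-1.5312,2.5186) (cross=6.587)
ex = (C−B)/|BC| = (-0.7731,0.6343); ey = (-0.6343,-0.7731)
P = B + -1.93·ex + -3.05·ey = (4.2147,1.7493)

4.21 1.75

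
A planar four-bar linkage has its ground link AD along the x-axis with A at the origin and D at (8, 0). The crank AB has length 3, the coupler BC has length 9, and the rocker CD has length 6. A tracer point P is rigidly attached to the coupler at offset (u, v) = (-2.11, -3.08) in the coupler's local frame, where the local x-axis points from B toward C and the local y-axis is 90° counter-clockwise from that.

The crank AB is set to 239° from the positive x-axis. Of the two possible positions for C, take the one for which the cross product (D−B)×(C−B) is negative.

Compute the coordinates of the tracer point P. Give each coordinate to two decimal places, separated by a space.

A=(0,0), D=(8.00,0)
B = A + 3.00·(cos239°, sin239°) = (-1.5451, -2.5715)
|BD| = 9.8854
circle(B,9.00) ∩ circle(D,6.00): a=7.2188, h=5.3749
  candidates: C₊=(4.0270,4.4961) cross=53.133; C₋=(6.8233,-5.8835) cross=-53.133
  mode - wants cross < 0 → take C=(6.8233,-5.8835) (cross=-53.133)
ex = (C−B)/|BC| = (0.9298,-0.3680); ey = (0.3680,0.9298)
P = B + -2.11·ex + -3.08·ey = (-4.6405,-4.6589)

-4.64 -4.66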